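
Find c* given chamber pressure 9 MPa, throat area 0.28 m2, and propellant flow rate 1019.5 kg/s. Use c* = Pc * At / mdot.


c* = 9e6 * 0.28 / 1019.5 = 2472 m/s

2472 m/s


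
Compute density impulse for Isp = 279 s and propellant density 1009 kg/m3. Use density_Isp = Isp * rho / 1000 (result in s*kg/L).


rho*Isp = 279 * 1009 / 1000 = 282 s*kg/L

282 s*kg/L


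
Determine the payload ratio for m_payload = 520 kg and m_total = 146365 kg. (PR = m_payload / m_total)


PR = 520 / 146365 = 0.0036

0.0036


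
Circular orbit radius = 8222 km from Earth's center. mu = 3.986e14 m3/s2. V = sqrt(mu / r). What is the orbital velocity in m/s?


V = sqrt(3.986e14 / 8222000) = 6963 m/s

6963 m/s


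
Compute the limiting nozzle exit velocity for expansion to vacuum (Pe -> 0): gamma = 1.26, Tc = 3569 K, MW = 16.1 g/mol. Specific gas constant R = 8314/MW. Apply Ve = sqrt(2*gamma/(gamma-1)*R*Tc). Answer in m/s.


R = 8314 / 16.1 = 516.4 J/(kg.K)
Ve = sqrt(2 * 1.26 / (1.26 - 1) * 516.4 * 3569) = 4226 m/s

4226 m/s


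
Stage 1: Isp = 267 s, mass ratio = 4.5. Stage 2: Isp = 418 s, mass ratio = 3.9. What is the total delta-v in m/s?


dV1 = 267 * 9.81 * ln(4.5) = 3939.6 m/s
dV2 = 418 * 9.81 * ln(3.9) = 5580.8 m/s
Total dV = 3939.6 + 5580.8 = 9520.4 m/s ~ 9520 m/s

9520 m/s


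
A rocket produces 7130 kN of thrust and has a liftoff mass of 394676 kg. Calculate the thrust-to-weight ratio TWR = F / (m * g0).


TWR = 7130000 / (394676 * 9.81) = 1.84

1.84


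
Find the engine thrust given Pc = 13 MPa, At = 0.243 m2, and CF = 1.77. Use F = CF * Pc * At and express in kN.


F = 1.77 * 13e6 * 0.243 = 5.5914e+06 N = 5591.4 kN

5591.4 kN


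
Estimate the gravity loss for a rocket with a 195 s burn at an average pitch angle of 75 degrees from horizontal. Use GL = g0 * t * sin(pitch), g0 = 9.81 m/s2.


GL = 9.81 * 195 * sin(75 deg) = 1848 m/s

1848 m/s


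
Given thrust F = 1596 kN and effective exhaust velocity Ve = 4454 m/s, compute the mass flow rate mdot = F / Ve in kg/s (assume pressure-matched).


mdot = F / Ve = 1596000 / 4454 = 358.3 kg/s

358.3 kg/s


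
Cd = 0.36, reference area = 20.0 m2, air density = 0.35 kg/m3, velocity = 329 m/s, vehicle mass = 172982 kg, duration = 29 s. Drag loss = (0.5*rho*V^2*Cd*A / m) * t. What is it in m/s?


D = 0.5 * 0.35 * 329^2 * 0.36 * 20.0 = 136383.66 N
a = 136383.66 / 172982 = 0.7884 m/s2
dV = 0.7884 * 29 = 22.9 m/s

22.9 m/s


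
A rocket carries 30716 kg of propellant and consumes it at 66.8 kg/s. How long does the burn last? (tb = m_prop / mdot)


tb = 30716 / 66.8 = 459.8 s

459.8 s


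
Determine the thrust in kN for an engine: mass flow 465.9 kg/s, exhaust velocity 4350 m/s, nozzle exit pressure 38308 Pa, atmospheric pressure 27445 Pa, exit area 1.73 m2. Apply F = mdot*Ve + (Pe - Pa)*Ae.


F = 465.9 * 4350 + (38308 - 27445) * 1.73 = 2.0455e+06 N = 2045.5 kN

2045.5 kN


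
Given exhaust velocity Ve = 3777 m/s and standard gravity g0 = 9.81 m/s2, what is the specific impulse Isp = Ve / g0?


Isp = Ve / g0 = 3777 / 9.81 = 385.0 s

385.0 s


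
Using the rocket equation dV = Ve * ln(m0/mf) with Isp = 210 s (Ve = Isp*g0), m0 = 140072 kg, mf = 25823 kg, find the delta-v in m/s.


Ve = 210 * 9.81 = 2060.1 m/s
dV = 2060.1 * ln(140072/25823) = 3483 m/s

3483 m/s


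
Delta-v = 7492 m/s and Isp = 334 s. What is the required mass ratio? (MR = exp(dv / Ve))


Ve = 334 * 9.81 = 3276.54 m/s
MR = exp(7492 / 3276.54) = 9.841

9.841


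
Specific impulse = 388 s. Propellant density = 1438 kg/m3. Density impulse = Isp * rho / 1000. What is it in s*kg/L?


rho*Isp = 388 * 1438 / 1000 = 558 s*kg/L

558 s*kg/L


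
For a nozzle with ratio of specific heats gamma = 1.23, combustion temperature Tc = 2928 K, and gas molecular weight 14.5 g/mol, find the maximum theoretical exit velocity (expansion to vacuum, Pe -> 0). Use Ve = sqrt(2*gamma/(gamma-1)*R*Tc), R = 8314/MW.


R = 8314 / 14.5 = 573.38 J/(kg.K)
Ve = sqrt(2 * 1.23 / (1.23 - 1) * 573.38 * 2928) = 4238 m/s

4238 m/s


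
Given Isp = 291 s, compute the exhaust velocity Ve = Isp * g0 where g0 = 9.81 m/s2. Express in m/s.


Ve = Isp * g0 = 291 * 9.81 = 2854.7 m/s

2854.7 m/s


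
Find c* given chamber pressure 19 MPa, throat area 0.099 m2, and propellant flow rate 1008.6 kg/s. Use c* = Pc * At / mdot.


c* = 19e6 * 0.099 / 1008.6 = 1865 m/s

1865 m/s


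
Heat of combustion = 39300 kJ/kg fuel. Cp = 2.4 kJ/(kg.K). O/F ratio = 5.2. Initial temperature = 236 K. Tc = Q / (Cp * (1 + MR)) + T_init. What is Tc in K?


Tc = 39300 / (2.4 * (1 + 5.2)) + 236 = 2877 K

2877 K


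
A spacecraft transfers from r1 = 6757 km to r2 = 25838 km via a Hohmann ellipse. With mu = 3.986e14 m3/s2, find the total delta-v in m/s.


V1 = sqrt(mu/r1) = 7680.54 m/s
dV1 = V1*(sqrt(2*r2/(r1+r2)) - 1) = 1990.22 m/s
V2 = sqrt(mu/r2) = 3927.71 m/s
dV2 = V2*(1 - sqrt(2*r1/(r1+r2))) = 1398.67 m/s
Total dV = 3389 m/s

3389 m/s


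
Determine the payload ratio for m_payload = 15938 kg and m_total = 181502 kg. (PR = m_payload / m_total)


PR = 15938 / 181502 = 0.0878

0.0878


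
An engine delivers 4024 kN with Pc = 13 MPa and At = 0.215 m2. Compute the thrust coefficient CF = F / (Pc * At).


CF = 4024000 / (13e6 * 0.215) = 1.44

1.44


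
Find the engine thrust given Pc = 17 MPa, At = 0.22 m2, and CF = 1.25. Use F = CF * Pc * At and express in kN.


F = 1.25 * 17e6 * 0.22 = 4.6750e+06 N = 4675.0 kN

4675.0 kN


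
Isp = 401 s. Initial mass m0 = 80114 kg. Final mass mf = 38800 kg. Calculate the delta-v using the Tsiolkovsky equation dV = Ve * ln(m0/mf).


Ve = 401 * 9.81 = 3933.81 m/s
dV = 3933.81 * ln(80114/38800) = 2852 m/s

2852 m/s


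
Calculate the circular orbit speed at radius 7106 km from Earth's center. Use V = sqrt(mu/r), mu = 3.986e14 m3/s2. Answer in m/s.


V = sqrt(3.986e14 / 7106000) = 7490 m/s

7490 m/s


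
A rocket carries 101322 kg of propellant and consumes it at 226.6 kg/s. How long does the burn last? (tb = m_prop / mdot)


tb = 101322 / 226.6 = 447.1 s

447.1 s


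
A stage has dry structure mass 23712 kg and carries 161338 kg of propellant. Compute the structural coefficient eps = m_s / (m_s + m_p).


eps = 23712 / (23712 + 161338) = 0.1281

0.1281


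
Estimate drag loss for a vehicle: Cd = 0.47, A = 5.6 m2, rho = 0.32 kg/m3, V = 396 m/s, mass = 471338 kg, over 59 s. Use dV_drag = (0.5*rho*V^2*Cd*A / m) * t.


D = 0.5 * 0.32 * 396^2 * 0.47 * 5.6 = 66038.35 N
a = 66038.35 / 471338 = 0.1401 m/s2
dV = 0.1401 * 59 = 8.3 m/s

8.3 m/s


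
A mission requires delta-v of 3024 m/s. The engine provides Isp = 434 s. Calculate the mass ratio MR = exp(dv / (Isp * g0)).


Ve = 434 * 9.81 = 4257.54 m/s
MR = exp(3024 / 4257.54) = 2.035

2.035


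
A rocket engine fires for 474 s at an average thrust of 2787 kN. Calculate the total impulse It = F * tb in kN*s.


It = 2787 * 474 = 1321038 kN*s

1321038 kN*s


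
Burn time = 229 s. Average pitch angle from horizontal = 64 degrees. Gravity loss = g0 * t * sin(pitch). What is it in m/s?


GL = 9.81 * 229 * sin(64 deg) = 2019 m/s

2019 m/s


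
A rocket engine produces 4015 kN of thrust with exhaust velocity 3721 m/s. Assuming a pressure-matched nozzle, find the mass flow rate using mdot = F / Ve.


mdot = F / Ve = 4015000 / 3721 = 1079.0 kg/s

1079.0 kg/s


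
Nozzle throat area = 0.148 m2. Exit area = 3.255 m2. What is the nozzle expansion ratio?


AR = 3.255 / 0.148 = 22.0

22.0


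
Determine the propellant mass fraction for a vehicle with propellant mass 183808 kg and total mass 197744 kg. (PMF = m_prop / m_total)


PMF = 183808 / 197744 = 0.93

0.93


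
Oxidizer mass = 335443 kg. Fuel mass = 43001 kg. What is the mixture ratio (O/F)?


MR = 335443 / 43001 = 7.8

7.8


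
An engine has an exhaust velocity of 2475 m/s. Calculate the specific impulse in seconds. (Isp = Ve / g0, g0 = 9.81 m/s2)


Isp = Ve / g0 = 2475 / 9.81 = 252.3 s

252.3 s


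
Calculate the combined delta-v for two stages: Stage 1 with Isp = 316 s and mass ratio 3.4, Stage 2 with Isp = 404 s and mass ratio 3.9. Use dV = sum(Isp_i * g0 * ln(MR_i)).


dV1 = 316 * 9.81 * ln(3.4) = 3793.7 m/s
dV2 = 404 * 9.81 * ln(3.9) = 5393.9 m/s
Total dV = 3793.7 + 5393.9 = 9187.6 m/s ~ 9188 m/s

9188 m/s


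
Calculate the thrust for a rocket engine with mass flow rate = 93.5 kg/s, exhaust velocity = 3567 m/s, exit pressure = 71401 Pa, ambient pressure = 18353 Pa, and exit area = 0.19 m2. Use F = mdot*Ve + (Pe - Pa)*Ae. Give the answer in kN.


F = 93.5 * 3567 + (71401 - 18353) * 0.19 = 343594.0 N = 343.6 kN

343.6 kN


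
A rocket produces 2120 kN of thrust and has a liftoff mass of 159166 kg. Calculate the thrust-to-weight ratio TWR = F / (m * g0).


TWR = 2120000 / (159166 * 9.81) = 1.36

1.36


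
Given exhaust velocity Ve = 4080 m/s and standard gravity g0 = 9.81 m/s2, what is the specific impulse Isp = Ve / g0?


Isp = Ve / g0 = 4080 / 9.81 = 415.9 s

415.9 s


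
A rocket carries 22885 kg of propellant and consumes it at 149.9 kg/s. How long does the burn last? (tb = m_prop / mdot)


tb = 22885 / 149.9 = 152.7 s

152.7 s


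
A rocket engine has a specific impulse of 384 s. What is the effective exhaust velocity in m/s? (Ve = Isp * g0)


Ve = Isp * g0 = 384 * 9.81 = 3767.0 m/s

3767.0 m/s


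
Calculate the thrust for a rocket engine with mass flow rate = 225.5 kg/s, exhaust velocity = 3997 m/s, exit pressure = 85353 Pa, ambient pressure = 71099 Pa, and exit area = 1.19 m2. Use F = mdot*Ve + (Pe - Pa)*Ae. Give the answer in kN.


F = 225.5 * 3997 + (85353 - 71099) * 1.19 = 918286.0 N = 918.3 kN

918.3 kN


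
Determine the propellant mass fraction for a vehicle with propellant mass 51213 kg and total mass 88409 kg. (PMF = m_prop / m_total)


PMF = 51213 / 88409 = 0.579

0.579


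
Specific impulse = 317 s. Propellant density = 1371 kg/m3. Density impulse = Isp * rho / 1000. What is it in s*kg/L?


rho*Isp = 317 * 1371 / 1000 = 435 s*kg/L

435 s*kg/L


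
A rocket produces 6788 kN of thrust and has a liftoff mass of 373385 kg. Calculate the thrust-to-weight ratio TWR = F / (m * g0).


TWR = 6788000 / (373385 * 9.81) = 1.85

1.85


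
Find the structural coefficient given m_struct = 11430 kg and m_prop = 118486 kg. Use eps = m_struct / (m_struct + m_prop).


eps = 11430 / (11430 + 118486) = 0.088

0.088


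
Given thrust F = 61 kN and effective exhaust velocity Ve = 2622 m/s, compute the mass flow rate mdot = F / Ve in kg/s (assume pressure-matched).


mdot = F / Ve = 61000 / 2622 = 23.3 kg/s

23.3 kg/s


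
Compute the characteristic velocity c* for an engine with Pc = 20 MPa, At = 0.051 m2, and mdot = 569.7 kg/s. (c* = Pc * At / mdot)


c* = 20e6 * 0.051 / 569.7 = 1790 m/s

1790 m/s


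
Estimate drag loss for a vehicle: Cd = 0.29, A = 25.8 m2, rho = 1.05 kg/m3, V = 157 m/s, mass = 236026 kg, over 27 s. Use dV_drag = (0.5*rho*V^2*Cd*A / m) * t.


D = 0.5 * 1.05 * 157^2 * 0.29 * 25.8 = 96822.5 N
a = 96822.5 / 236026 = 0.4102 m/s2
dV = 0.4102 * 27 = 11.1 m/s

11.1 m/s


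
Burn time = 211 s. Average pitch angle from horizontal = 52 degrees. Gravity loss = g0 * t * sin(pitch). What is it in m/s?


GL = 9.81 * 211 * sin(52 deg) = 1631 m/s

1631 m/s


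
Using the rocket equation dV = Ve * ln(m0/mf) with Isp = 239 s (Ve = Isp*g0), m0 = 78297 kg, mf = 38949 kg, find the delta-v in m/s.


Ve = 239 * 9.81 = 2344.59 m/s
dV = 2344.59 * ln(78297/38949) = 1637 m/s

1637 m/s


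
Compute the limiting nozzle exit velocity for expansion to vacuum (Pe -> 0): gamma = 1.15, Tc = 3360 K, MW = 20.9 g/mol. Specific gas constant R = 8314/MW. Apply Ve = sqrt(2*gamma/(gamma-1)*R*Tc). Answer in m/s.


R = 8314 / 20.9 = 397.8 J/(kg.K)
Ve = sqrt(2 * 1.15 / (1.15 - 1) * 397.8 * 3360) = 4527 m/s

4527 m/s


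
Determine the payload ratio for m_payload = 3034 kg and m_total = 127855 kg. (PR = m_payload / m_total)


PR = 3034 / 127855 = 0.0237

0.0237


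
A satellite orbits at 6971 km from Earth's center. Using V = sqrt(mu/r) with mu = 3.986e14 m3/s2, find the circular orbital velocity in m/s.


V = sqrt(3.986e14 / 6971000) = 7562 m/s

7562 m/s


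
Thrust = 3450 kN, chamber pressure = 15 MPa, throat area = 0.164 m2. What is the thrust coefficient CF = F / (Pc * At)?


CF = 3450000 / (15e6 * 0.164) = 1.4

1.4


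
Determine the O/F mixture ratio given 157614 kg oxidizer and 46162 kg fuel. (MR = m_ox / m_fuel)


MR = 157614 / 46162 = 3.41

3.41


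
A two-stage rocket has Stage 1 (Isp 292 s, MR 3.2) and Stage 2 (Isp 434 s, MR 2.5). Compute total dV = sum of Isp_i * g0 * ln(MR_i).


dV1 = 292 * 9.81 * ln(3.2) = 3331.9 m/s
dV2 = 434 * 9.81 * ln(2.5) = 3901.1 m/s
Total dV = 3331.9 + 3901.1 = 7233.0 m/s ~ 7233 m/s

7233 m/s


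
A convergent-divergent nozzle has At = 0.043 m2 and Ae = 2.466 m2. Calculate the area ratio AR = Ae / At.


AR = 2.466 / 0.043 = 57.3

57.3


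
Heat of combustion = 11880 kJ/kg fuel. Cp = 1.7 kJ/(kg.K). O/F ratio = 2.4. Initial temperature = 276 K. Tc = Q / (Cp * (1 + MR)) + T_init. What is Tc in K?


Tc = 11880 / (1.7 * (1 + 2.4)) + 276 = 2331 K

2331 K


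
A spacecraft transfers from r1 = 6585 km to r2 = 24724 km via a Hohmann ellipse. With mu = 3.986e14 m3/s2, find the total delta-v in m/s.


V1 = sqrt(mu/r1) = 7780.2 m/s
dV1 = V1*(sqrt(2*r2/(r1+r2)) - 1) = 1997.36 m/s
V2 = sqrt(mu/r2) = 4015.22 m/s
dV2 = V2*(1 - sqrt(2*r1/(r1+r2))) = 1411.06 m/s
Total dV = 3408 m/s

3408 m/s


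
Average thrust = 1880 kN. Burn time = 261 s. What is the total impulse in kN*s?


It = 1880 * 261 = 490680 kN*s

490680 kN*s


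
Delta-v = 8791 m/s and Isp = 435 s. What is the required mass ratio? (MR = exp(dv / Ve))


Ve = 435 * 9.81 = 4267.35 m/s
MR = exp(8791 / 4267.35) = 7.846

7.846


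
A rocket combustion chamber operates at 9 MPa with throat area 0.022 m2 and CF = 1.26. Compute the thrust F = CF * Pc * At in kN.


F = 1.26 * 9e6 * 0.022 = 249480.0 N = 249.5 kN

249.5 kN


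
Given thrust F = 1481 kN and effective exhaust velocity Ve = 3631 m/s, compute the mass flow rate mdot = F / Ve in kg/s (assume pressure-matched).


mdot = F / Ve = 1481000 / 3631 = 407.9 kg/s

407.9 kg/s


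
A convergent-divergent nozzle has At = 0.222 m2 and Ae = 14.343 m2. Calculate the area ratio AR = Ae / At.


AR = 14.343 / 0.222 = 64.6

64.6


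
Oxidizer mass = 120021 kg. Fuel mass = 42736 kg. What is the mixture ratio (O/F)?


MR = 120021 / 42736 = 2.81

2.81


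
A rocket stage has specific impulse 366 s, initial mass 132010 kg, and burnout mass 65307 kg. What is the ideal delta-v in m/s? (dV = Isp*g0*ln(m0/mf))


Ve = 366 * 9.81 = 3590.46 m/s
dV = 3590.46 * ln(132010/65307) = 2527 m/s

2527 m/s


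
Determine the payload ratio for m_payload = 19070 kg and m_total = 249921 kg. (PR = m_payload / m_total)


PR = 19070 / 249921 = 0.0763

0.0763


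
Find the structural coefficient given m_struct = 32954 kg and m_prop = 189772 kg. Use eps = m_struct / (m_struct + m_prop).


eps = 32954 / (32954 + 189772) = 0.148

0.148


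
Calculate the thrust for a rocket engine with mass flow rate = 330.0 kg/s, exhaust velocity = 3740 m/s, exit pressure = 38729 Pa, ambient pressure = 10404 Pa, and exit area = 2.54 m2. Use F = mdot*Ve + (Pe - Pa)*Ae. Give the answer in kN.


F = 330.0 * 3740 + (38729 - 10404) * 2.54 = 1.3061e+06 N = 1306.1 kN

1306.1 kN


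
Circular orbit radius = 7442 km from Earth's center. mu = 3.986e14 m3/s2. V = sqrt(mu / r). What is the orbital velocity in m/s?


V = sqrt(3.986e14 / 7442000) = 7319 m/s

7319 m/s


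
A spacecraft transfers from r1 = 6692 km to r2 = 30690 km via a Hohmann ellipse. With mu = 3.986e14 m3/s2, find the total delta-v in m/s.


V1 = sqrt(mu/r1) = 7717.75 m/s
dV1 = V1*(sqrt(2*r2/(r1+r2)) - 1) = 2171.72 m/s
V2 = sqrt(mu/r2) = 3603.88 m/s
dV2 = V2*(1 - sqrt(2*r1/(r1+r2))) = 1447.47 m/s
Total dV = 3619 m/s

3619 m/s


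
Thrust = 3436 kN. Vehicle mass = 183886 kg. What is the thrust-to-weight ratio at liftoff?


TWR = 3436000 / (183886 * 9.81) = 1.9

1.9


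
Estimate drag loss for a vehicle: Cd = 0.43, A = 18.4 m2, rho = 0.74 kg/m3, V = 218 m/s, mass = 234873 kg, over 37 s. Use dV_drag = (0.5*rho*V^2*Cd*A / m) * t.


D = 0.5 * 0.74 * 218^2 * 0.43 * 18.4 = 139123.66 N
a = 139123.66 / 234873 = 0.5923 m/s2
dV = 0.5923 * 37 = 21.9 m/s

21.9 m/s


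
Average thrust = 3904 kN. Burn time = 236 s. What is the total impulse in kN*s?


It = 3904 * 236 = 921344 kN*s

921344 kN*s


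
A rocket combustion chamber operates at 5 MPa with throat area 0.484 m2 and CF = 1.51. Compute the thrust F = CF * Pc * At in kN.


F = 1.51 * 5e6 * 0.484 = 3.6542e+06 N = 3654.2 kN

3654.2 kN


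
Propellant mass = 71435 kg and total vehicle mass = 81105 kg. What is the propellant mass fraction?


PMF = 71435 / 81105 = 0.881

0.881


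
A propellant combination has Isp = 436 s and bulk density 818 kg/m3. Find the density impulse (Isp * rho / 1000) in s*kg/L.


rho*Isp = 436 * 818 / 1000 = 357 s*kg/L

357 s*kg/L


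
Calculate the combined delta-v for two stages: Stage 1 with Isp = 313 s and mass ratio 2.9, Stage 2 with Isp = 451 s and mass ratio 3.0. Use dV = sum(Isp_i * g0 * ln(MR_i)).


dV1 = 313 * 9.81 * ln(2.9) = 3269.2 m/s
dV2 = 451 * 9.81 * ln(3.0) = 4860.6 m/s
Total dV = 3269.2 + 4860.6 = 8129.8 m/s ~ 8130 m/s

8130 m/s


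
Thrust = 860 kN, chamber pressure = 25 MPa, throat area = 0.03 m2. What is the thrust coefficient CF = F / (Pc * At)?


CF = 860000 / (25e6 * 0.03) = 1.15

1.15


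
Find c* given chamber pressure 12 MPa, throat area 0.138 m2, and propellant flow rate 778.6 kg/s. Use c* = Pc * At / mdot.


c* = 12e6 * 0.138 / 778.6 = 2127 m/s

2127 m/s


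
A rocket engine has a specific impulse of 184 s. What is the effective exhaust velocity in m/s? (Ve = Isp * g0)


Ve = Isp * g0 = 184 * 9.81 = 1805.0 m/s

1805.0 m/s


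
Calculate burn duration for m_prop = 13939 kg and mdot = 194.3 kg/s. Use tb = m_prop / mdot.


tb = 13939 / 194.3 = 71.7 s

71.7 s


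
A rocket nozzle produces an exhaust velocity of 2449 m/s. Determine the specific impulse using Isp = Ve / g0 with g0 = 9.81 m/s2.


Isp = Ve / g0 = 2449 / 9.81 = 249.6 s

249.6 s


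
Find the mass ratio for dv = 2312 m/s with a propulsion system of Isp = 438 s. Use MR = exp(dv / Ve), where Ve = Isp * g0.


Ve = 438 * 9.81 = 4296.78 m/s
MR = exp(2312 / 4296.78) = 1.713

1.713


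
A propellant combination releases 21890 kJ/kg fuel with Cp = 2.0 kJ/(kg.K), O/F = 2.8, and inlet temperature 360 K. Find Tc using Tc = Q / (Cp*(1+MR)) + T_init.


Tc = 21890 / (2.0 * (1 + 2.8)) + 360 = 3240 K

3240 K


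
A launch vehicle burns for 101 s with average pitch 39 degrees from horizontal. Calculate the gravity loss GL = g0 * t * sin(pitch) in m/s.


GL = 9.81 * 101 * sin(39 deg) = 624 m/s

624 m/s


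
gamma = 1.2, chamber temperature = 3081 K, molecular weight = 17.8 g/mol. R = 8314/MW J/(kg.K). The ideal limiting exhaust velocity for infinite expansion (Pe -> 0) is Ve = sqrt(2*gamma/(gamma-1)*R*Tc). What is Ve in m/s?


R = 8314 / 17.8 = 467.08 J/(kg.K)
Ve = sqrt(2 * 1.2 / (1.2 - 1) * 467.08 * 3081) = 4156 m/s

4156 m/s


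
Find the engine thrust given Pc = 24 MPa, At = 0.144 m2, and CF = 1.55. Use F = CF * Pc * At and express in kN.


F = 1.55 * 24e6 * 0.144 = 5.3568e+06 N = 5356.8 kN

5356.8 kN


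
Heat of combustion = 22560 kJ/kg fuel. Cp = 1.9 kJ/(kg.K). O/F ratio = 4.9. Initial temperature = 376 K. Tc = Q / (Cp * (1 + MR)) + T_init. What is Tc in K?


Tc = 22560 / (1.9 * (1 + 4.9)) + 376 = 2388 K

2388 K


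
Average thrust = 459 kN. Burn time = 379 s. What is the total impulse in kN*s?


It = 459 * 379 = 173961 kN*s

173961 kN*s


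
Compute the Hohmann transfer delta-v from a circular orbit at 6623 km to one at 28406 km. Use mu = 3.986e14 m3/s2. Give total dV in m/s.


V1 = sqrt(mu/r1) = 7757.85 m/s
dV1 = V1*(sqrt(2*r2/(r1+r2)) - 1) = 2121.94 m/s
V2 = sqrt(mu/r2) = 3745.96 m/s
dV2 = V2*(1 - sqrt(2*r1/(r1+r2))) = 1442.44 m/s
Total dV = 3564 m/s

3564 m/s


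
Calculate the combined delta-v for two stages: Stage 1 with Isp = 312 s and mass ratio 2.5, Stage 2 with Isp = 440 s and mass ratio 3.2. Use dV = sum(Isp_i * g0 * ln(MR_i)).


dV1 = 312 * 9.81 * ln(2.5) = 2804.5 m/s
dV2 = 440 * 9.81 * ln(3.2) = 5020.6 m/s
Total dV = 2804.5 + 5020.6 = 7825.1 m/s ~ 7825 m/s

7825 m/s


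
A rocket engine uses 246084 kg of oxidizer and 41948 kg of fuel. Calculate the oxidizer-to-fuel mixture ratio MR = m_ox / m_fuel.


MR = 246084 / 41948 = 5.87

5.87


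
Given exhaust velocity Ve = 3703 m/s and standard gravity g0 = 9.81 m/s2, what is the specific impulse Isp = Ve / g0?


Isp = Ve / g0 = 3703 / 9.81 = 377.5 s

377.5 s


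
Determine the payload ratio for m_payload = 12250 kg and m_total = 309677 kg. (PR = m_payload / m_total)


PR = 12250 / 309677 = 0.0396

0.0396


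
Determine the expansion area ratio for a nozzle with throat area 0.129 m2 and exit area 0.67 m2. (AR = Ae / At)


AR = 0.67 / 0.129 = 5.2

5.2


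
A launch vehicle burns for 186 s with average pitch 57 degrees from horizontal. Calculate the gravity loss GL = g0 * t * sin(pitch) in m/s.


GL = 9.81 * 186 * sin(57 deg) = 1530 m/s

1530 m/s


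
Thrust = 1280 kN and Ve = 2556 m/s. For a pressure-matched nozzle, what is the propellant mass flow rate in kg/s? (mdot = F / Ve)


mdot = F / Ve = 1280000 / 2556 = 500.8 kg/s

500.8 kg/s


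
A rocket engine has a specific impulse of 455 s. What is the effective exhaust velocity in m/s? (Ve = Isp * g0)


Ve = Isp * g0 = 455 * 9.81 = 4463.6 m/s

4463.6 m/s


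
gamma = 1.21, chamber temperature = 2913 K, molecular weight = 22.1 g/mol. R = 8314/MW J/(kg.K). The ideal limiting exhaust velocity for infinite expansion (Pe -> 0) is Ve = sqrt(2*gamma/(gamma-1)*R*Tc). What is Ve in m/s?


R = 8314 / 22.1 = 376.2 J/(kg.K)
Ve = sqrt(2 * 1.21 / (1.21 - 1) * 376.2 * 2913) = 3554 m/s

3554 m/s


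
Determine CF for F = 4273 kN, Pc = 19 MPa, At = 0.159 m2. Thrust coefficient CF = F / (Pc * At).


CF = 4273000 / (19e6 * 0.159) = 1.41

1.41


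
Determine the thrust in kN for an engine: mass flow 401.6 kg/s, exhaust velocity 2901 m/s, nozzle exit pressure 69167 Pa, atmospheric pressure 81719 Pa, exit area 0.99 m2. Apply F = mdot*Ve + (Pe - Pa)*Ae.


F = 401.6 * 2901 + (69167 - 81719) * 0.99 = 1.1526e+06 N = 1152.6 kN

1152.6 kN


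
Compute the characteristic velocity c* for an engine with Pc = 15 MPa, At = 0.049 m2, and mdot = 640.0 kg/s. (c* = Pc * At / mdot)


c* = 15e6 * 0.049 / 640.0 = 1148 m/s

1148 m/s


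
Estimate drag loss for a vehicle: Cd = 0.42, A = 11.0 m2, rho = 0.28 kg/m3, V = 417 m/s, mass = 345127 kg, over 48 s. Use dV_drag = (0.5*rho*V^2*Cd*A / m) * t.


D = 0.5 * 0.28 * 417^2 * 0.42 * 11.0 = 112471.41 N
a = 112471.41 / 345127 = 0.3259 m/s2
dV = 0.3259 * 48 = 15.6 m/s

15.6 m/s


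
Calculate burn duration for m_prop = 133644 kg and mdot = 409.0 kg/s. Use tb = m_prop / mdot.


tb = 133644 / 409.0 = 326.8 s

326.8 s


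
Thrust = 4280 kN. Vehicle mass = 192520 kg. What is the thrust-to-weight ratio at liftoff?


TWR = 4280000 / (192520 * 9.81) = 2.27

2.27


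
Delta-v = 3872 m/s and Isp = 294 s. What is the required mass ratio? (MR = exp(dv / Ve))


Ve = 294 * 9.81 = 2884.14 m/s
MR = exp(3872 / 2884.14) = 3.829

3.829


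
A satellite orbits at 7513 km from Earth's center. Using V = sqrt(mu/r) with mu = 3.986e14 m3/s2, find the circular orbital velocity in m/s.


V = sqrt(3.986e14 / 7513000) = 7284 m/s

7284 m/s


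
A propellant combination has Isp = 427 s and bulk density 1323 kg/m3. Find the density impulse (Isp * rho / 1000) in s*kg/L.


rho*Isp = 427 * 1323 / 1000 = 565 s*kg/L

565 s*kg/L


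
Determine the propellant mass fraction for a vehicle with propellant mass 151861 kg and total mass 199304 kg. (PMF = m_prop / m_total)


PMF = 151861 / 199304 = 0.762

0.762


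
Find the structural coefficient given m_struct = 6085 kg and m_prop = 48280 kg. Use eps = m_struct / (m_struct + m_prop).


eps = 6085 / (6085 + 48280) = 0.1119

0.1119


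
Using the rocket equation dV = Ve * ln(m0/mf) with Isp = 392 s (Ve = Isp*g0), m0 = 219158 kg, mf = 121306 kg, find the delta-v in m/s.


Ve = 392 * 9.81 = 3845.52 m/s
dV = 3845.52 * ln(219158/121306) = 2275 m/s

2275 m/s


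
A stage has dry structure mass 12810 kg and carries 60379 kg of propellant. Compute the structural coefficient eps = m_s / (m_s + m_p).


eps = 12810 / (12810 + 60379) = 0.175

0.175


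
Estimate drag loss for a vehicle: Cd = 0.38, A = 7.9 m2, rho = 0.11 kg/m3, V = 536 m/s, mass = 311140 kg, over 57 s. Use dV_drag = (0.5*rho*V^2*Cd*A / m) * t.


D = 0.5 * 0.11 * 536^2 * 0.38 * 7.9 = 47435.44 N
a = 47435.44 / 311140 = 0.1525 m/s2
dV = 0.1525 * 57 = 8.7 m/s

8.7 m/s


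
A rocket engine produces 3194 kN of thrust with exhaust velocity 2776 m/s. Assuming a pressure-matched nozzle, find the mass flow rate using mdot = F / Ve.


mdot = F / Ve = 3194000 / 2776 = 1150.6 kg/s

1150.6 kg/s


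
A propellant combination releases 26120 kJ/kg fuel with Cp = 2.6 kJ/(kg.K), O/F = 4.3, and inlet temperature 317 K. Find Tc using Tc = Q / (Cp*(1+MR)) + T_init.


Tc = 26120 / (2.6 * (1 + 4.3)) + 317 = 2213 K

2213 K


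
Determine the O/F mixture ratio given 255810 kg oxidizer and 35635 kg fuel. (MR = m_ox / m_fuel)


MR = 255810 / 35635 = 7.18

7.18


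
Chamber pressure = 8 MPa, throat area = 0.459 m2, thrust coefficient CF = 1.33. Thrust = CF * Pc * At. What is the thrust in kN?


F = 1.33 * 8e6 * 0.459 = 4.8838e+06 N = 4883.8 kN

4883.8 kN


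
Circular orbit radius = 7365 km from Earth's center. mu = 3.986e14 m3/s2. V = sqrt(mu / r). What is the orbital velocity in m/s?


V = sqrt(3.986e14 / 7365000) = 7357 m/s

7357 m/s


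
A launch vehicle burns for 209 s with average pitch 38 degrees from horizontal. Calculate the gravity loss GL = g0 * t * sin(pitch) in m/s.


GL = 9.81 * 209 * sin(38 deg) = 1262 m/s

1262 m/s


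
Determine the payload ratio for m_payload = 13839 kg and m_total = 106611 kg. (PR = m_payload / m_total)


PR = 13839 / 106611 = 0.1298

0.1298


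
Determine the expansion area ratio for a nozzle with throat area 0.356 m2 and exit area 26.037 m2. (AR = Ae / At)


AR = 26.037 / 0.356 = 73.1

73.1


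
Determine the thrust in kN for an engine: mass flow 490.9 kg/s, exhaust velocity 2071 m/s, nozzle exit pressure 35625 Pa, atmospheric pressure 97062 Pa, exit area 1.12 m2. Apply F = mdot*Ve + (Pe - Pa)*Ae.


F = 490.9 * 2071 + (35625 - 97062) * 1.12 = 947844.0 N = 947.8 kN

947.8 kN


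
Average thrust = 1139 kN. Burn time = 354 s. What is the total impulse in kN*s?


It = 1139 * 354 = 403206 kN*s

403206 kN*s


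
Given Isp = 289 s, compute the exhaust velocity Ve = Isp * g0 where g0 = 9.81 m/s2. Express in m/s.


Ve = Isp * g0 = 289 * 9.81 = 2835.1 m/s

2835.1 m/s


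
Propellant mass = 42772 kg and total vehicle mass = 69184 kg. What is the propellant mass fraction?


PMF = 42772 / 69184 = 0.618

0.618


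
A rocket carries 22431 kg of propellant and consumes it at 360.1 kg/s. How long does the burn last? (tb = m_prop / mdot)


tb = 22431 / 360.1 = 62.3 s

62.3 s


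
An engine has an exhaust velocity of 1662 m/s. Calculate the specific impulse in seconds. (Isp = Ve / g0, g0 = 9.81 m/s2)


Isp = Ve / g0 = 1662 / 9.81 = 169.4 s

169.4 s


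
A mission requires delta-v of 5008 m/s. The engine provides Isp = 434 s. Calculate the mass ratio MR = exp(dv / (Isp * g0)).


Ve = 434 * 9.81 = 4257.54 m/s
MR = exp(5008 / 4257.54) = 3.242

3.242


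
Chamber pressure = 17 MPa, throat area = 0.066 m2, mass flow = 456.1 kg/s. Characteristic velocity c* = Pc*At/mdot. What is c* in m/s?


c* = 17e6 * 0.066 / 456.1 = 2460 m/s

2460 m/s


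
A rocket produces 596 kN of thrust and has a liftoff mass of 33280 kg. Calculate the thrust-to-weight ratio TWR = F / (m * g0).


TWR = 596000 / (33280 * 9.81) = 1.83

1.83


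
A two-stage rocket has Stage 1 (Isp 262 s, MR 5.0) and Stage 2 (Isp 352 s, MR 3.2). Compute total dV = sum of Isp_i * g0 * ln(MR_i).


dV1 = 262 * 9.81 * ln(5.0) = 4136.6 m/s
dV2 = 352 * 9.81 * ln(3.2) = 4016.5 m/s
Total dV = 4136.6 + 4016.5 = 8153.1 m/s ~ 8153 m/s

8153 m/s


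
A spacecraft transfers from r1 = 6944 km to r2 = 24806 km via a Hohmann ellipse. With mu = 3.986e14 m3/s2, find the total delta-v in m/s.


V1 = sqrt(mu/r1) = 7576.42 m/s
dV1 = V1*(sqrt(2*r2/(r1+r2)) - 1) = 1894.35 m/s
V2 = sqrt(mu/r2) = 4008.58 m/s
dV2 = V2*(1 - sqrt(2*r1/(r1+r2))) = 1357.4 m/s
Total dV = 3252 m/s

3252 m/s


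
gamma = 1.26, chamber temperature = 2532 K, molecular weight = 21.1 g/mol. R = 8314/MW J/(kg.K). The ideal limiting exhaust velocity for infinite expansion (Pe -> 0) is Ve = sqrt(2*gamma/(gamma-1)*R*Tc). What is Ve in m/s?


R = 8314 / 21.1 = 394.03 J/(kg.K)
Ve = sqrt(2 * 1.26 / (1.26 - 1) * 394.03 * 2532) = 3110 m/s

3110 m/s


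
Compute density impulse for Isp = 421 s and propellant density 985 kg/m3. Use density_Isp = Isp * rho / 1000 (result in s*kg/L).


rho*Isp = 421 * 985 / 1000 = 415 s*kg/L

415 s*kg/L


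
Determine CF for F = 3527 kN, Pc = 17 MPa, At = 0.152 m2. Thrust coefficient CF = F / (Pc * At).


CF = 3527000 / (17e6 * 0.152) = 1.36

1.36


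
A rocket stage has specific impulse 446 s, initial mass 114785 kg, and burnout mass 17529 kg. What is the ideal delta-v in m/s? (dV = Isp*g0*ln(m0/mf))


Ve = 446 * 9.81 = 4375.26 m/s
dV = 4375.26 * ln(114785/17529) = 8222 m/s

8222 m/s


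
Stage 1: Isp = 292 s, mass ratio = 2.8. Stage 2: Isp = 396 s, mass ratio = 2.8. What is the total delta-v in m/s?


dV1 = 292 * 9.81 * ln(2.8) = 2949.4 m/s
dV2 = 396 * 9.81 * ln(2.8) = 3999.8 m/s
Total dV = 2949.4 + 3999.8 = 6949.2 m/s ~ 6949 m/s

6949 m/s


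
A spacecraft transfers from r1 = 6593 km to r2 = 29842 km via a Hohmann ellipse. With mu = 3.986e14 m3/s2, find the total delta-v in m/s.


V1 = sqrt(mu/r1) = 7775.48 m/s
dV1 = V1*(sqrt(2*r2/(r1+r2)) - 1) = 2176.21 m/s
V2 = sqrt(mu/r2) = 3654.72 m/s
dV2 = V2*(1 - sqrt(2*r1/(r1+r2))) = 1456.1 m/s
Total dV = 3632 m/s

3632 m/s


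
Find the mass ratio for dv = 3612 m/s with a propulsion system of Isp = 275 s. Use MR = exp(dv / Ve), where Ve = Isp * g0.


Ve = 275 * 9.81 = 2697.75 m/s
MR = exp(3612 / 2697.75) = 3.815

3.815


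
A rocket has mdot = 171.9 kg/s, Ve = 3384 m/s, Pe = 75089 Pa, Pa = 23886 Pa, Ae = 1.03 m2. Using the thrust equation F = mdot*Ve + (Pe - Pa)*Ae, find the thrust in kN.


F = 171.9 * 3384 + (75089 - 23886) * 1.03 = 634449.0 N = 634.4 kN

634.4 kN


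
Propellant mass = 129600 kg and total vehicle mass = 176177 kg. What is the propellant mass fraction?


PMF = 129600 / 176177 = 0.736

0.736


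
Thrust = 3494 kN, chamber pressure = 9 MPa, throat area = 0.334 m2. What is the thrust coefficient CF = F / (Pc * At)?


CF = 3494000 / (9e6 * 0.334) = 1.16

1.16


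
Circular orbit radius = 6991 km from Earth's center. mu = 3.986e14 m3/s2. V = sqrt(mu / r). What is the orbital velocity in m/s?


V = sqrt(3.986e14 / 6991000) = 7551 m/s

7551 m/s


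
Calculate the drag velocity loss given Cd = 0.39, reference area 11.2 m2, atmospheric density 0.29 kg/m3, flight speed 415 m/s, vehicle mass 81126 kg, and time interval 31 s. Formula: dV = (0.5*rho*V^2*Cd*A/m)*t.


D = 0.5 * 0.29 * 415^2 * 0.39 * 11.2 = 109080.43 N
a = 109080.43 / 81126 = 1.3446 m/s2
dV = 1.3446 * 31 = 41.7 m/s

41.7 m/s


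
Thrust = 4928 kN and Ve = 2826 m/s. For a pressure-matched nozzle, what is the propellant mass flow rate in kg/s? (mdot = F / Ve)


mdot = F / Ve = 4928000 / 2826 = 1743.8 kg/s

1743.8 kg/s


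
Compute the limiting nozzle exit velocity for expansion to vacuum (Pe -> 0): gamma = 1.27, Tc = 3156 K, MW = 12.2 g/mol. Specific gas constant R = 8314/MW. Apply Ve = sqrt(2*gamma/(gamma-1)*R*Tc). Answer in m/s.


R = 8314 / 12.2 = 681.48 J/(kg.K)
Ve = sqrt(2 * 1.27 / (1.27 - 1) * 681.48 * 3156) = 4498 m/s

4498 m/s


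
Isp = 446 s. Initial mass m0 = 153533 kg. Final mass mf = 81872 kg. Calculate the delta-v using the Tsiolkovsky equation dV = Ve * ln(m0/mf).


Ve = 446 * 9.81 = 4375.26 m/s
dV = 4375.26 * ln(153533/81872) = 2751 m/s

2751 m/s


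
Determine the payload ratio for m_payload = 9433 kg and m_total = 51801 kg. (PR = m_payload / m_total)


PR = 9433 / 51801 = 0.1821

0.1821


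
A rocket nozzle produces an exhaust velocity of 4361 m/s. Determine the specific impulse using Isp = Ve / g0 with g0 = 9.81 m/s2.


Isp = Ve / g0 = 4361 / 9.81 = 444.5 s

444.5 s


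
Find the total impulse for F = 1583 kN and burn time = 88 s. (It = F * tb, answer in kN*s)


It = 1583 * 88 = 139304 kN*s

139304 kN*s


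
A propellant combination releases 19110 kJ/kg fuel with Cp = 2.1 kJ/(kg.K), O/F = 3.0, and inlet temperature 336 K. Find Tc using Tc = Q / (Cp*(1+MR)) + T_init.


Tc = 19110 / (2.1 * (1 + 3.0)) + 336 = 2611 K

2611 K


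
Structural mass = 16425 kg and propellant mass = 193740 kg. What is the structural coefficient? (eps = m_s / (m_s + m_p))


eps = 16425 / (16425 + 193740) = 0.0782

0.0782


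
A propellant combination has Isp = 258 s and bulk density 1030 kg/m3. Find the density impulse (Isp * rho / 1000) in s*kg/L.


rho*Isp = 258 * 1030 / 1000 = 266 s*kg/L

266 s*kg/L


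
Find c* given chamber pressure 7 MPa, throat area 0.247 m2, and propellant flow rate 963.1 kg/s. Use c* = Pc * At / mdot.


c* = 7e6 * 0.247 / 963.1 = 1795 m/s

1795 m/s


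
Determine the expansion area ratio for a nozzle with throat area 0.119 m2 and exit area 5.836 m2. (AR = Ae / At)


AR = 5.836 / 0.119 = 49.0

49.0


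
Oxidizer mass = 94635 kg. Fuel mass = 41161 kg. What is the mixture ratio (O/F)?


MR = 94635 / 41161 = 2.3

2.3


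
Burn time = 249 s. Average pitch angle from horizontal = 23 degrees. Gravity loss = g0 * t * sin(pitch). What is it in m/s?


GL = 9.81 * 249 * sin(23 deg) = 954 m/s

954 m/s


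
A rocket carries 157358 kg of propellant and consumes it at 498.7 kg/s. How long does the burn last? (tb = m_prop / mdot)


tb = 157358 / 498.7 = 315.5 s

315.5 s


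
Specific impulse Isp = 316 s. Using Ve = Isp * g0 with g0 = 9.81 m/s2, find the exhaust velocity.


Ve = Isp * g0 = 316 * 9.81 = 3100.0 m/s

3100.0 m/s


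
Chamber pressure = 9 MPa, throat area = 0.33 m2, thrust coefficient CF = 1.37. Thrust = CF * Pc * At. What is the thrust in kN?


F = 1.37 * 9e6 * 0.33 = 4.0689e+06 N = 4068.9 kN

4068.9 kN


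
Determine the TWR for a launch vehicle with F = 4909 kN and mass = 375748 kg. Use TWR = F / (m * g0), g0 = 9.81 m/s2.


TWR = 4909000 / (375748 * 9.81) = 1.33

1.33


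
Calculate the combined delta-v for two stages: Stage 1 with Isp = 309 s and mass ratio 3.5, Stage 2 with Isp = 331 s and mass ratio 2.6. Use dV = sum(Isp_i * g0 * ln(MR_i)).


dV1 = 309 * 9.81 * ln(3.5) = 3797.5 m/s
dV2 = 331 * 9.81 * ln(2.6) = 3102.7 m/s
Total dV = 3797.5 + 3102.7 = 6900.2 m/s ~ 6900 m/s

6900 m/s


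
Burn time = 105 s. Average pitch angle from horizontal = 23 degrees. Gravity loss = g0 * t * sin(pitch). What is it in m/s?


GL = 9.81 * 105 * sin(23 deg) = 402 m/s

402 m/s


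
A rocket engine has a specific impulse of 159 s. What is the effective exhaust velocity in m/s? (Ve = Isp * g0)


Ve = Isp * g0 = 159 * 9.81 = 1559.8 m/s

1559.8 m/s


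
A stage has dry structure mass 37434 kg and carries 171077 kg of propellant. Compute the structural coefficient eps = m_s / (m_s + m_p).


eps = 37434 / (37434 + 171077) = 0.1795

0.1795


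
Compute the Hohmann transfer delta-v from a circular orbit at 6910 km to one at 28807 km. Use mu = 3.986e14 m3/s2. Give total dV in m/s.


V1 = sqrt(mu/r1) = 7595.03 m/s
dV1 = V1*(sqrt(2*r2/(r1+r2)) - 1) = 2051.17 m/s
V2 = sqrt(mu/r2) = 3719.8 m/s
dV2 = V2*(1 - sqrt(2*r1/(r1+r2))) = 1405.95 m/s
Total dV = 3457 m/s

3457 m/s


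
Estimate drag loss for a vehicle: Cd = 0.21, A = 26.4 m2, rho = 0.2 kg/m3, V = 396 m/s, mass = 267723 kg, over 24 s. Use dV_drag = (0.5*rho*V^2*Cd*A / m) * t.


D = 0.5 * 0.2 * 396^2 * 0.21 * 26.4 = 86938.79 N
a = 86938.79 / 267723 = 0.3247 m/s2
dV = 0.3247 * 24 = 7.8 m/s

7.8 m/s


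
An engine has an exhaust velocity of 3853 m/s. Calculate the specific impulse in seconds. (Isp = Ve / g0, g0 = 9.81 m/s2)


Isp = Ve / g0 = 3853 / 9.81 = 392.8 s

392.8 s


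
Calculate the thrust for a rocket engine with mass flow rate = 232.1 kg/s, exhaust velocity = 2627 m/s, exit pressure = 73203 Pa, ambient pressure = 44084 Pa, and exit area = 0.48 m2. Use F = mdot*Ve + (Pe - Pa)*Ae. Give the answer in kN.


F = 232.1 * 2627 + (73203 - 44084) * 0.48 = 623704.0 N = 623.7 kN

623.7 kN


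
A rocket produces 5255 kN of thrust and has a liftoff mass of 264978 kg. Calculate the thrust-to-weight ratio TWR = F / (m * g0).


TWR = 5255000 / (264978 * 9.81) = 2.02

2.02


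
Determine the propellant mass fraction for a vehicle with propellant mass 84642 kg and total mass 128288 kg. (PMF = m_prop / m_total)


PMF = 84642 / 128288 = 0.66

0.66


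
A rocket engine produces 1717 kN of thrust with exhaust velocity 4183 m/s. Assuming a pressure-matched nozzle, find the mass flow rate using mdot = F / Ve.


mdot = F / Ve = 1717000 / 4183 = 410.5 kg/s

410.5 kg/s


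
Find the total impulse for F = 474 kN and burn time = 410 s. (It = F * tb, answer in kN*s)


It = 474 * 410 = 194340 kN*s

194340 kN*s


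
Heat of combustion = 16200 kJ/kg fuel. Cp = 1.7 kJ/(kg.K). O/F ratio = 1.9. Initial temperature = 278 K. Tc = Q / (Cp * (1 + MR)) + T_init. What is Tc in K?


Tc = 16200 / (1.7 * (1 + 1.9)) + 278 = 3564 K

3564 K


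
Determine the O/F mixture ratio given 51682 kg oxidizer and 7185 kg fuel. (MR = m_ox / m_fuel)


MR = 51682 / 7185 = 7.19

7.19


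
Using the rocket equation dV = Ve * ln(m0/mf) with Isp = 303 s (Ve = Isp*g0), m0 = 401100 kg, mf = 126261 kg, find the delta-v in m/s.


Ve = 303 * 9.81 = 2972.43 m/s
dV = 2972.43 * ln(401100/126261) = 3436 m/s

3436 m/s


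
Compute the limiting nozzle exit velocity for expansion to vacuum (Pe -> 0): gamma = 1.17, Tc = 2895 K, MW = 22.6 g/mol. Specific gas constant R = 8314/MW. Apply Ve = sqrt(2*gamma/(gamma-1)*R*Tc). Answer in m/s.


R = 8314 / 22.6 = 367.88 J/(kg.K)
Ve = sqrt(2 * 1.17 / (1.17 - 1) * 367.88 * 2895) = 3829 m/s

3829 m/s


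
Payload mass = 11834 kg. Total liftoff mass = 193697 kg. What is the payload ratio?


PR = 11834 / 193697 = 0.0611

0.0611


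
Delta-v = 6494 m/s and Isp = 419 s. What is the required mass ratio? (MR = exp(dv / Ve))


Ve = 419 * 9.81 = 4110.39 m/s
MR = exp(6494 / 4110.39) = 4.854

4.854


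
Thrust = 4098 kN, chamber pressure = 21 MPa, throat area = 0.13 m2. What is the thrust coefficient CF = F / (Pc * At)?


CF = 4098000 / (21e6 * 0.13) = 1.5

1.5


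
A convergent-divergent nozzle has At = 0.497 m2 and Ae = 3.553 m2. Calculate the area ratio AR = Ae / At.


AR = 3.553 / 0.497 = 7.1

7.1


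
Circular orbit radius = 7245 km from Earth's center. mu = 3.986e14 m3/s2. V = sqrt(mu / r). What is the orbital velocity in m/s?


V = sqrt(3.986e14 / 7245000) = 7417 m/s

7417 m/s


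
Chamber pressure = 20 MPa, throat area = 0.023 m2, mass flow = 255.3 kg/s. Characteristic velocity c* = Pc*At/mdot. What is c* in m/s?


c* = 20e6 * 0.023 / 255.3 = 1802 m/s

1802 m/s


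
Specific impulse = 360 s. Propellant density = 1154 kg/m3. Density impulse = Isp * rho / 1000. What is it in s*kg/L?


rho*Isp = 360 * 1154 / 1000 = 415 s*kg/L

415 s*kg/L
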